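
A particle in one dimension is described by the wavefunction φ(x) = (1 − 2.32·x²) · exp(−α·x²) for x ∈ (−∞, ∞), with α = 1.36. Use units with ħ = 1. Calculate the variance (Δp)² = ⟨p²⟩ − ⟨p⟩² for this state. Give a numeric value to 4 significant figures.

6.138

Compute ⟨p⟩ and ⟨p²⟩ separately; (Δp)² = ⟨p²⟩ − ⟨p⟩².
Expand each integrand as polynomial × e^(−2αx²) and use ∫x^(2j)·e^(−2αx²) dx = (2j−1)!!/(4α)^j · √(π/(2α)), odd powers → 0; here √(π/(2α)) = 1.0747. Differentiate with the product rule, d/dx e^(−αx²) = −2αx·e^(−αx²).
Normalization: ∫|φ|² dx = 0.74444.
⟨p⟩ = 0.0000 and ⟨p²⟩ = 6.1376.
(Δp)² = 6.1376 − (0.0000)² = 6.1376.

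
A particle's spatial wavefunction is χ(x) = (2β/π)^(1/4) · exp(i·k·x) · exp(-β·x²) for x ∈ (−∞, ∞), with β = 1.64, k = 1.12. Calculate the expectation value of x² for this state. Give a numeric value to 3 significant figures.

0.152

⟨x²⟩ = ∫ x²·|χ|² dx (integrals over the domain).
Gaussian moments: ∫x^(2j)·e^(−2βx²) dx = (2j−1)!!/(4β)^j · √(π/(2β)), odd powers integrate to 0; here √(π/(2β)) = 0.97867.
⟨x²⟩ = 0.15244.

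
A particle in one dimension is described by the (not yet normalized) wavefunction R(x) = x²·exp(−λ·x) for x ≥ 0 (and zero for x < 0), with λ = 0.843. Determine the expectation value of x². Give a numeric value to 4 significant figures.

⟨x²⟩ = ∫ x²·|R|² dx / ∫|R|² dx (integrals over the domain).
Every integrand reduces to terms xʲ·e^(−2λx) on [0, ∞); use ∫₀^∞ xʲ·e^(−2λx) dx = j!/(2λ)^(j+1).
State is unnormalized: ∫|R|² dx = 1.7617, and ∫R*·x²·R dx = 18.592, so ⟨x²⟩ = 18.592 / 1.7617.
⟨x²⟩ = 10.554.

10.55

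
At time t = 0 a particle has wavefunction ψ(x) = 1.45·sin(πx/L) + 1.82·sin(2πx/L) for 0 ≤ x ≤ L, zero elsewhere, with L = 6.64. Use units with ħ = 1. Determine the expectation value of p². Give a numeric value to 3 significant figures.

0.635

p² ψ = −ħ² d²ψ/dx²; ⟨p²⟩ = −ħ² ∫ ψ*·ψ'' dx / ∫|ψ|² dx.
d²/dx² sin(jπx/L) = −(jπ/L)²·sin(jπx/L); on 0 ≤ x ≤ L, ∫sin²(jπx/L) dx = L/2 and ∫sin(jπx/L)·sin(lπx/L) dx = 0 for j ≠ l, so only diagonal terms survive in ∫|ψ|² and ∫ψ·ψ″; ∫ψ·ψ′ dx = [ψ²/2] between the walls = 0.
State is unnormalized: ∫|ψ|² dx = 17.977, and ∫ψ*·(−ħ² ψ'') dx = 11.410, so ⟨p²⟩ = 11.410 / 17.977.
⟨p²⟩ = 0.63466.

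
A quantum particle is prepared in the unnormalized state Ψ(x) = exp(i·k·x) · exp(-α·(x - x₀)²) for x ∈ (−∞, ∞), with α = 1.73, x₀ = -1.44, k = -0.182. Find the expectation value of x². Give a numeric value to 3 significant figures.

⟨x²⟩ = ∫ x²·|Ψ|² dx / ∫|Ψ|² dx (integrals over the domain).
Gaussian moments (u = x − x₀): ∫u^(2j)·e^(−2αu²) du = (2j−1)!!/(4α)^j · √(π/(2α)), odd powers integrate to 0; here √(π/(2α)) = 0.95288.
State is unnormalized: ∫|Ψ|² dx = 0.95288, and ∫Ψ*·x²·Ψ dx = 2.1136, so ⟨x²⟩ = 2.1136 / 0.95288.
⟨x²⟩ = 2.2181.

2.22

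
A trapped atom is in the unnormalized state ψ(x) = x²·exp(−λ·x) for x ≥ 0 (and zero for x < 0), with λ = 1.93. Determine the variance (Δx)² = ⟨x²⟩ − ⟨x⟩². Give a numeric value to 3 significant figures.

0.336

Compute ⟨x⟩ and ⟨x²⟩ separately, then (Δx)² = ⟨x²⟩ − ⟨x⟩².
Every integrand reduces to terms xʲ·e^(−2λx) on [0, ∞); use ∫₀^∞ xʲ·e^(−2λx) dx = j!/(2λ)^(j+1).
Normalization: ∫|ψ|² dx = 0.028008.
⟨x⟩ = 1.2953 and ⟨x²⟩ = 2.0135.
(Δx)² = 2.0135 − (1.2953)² = 0.33558.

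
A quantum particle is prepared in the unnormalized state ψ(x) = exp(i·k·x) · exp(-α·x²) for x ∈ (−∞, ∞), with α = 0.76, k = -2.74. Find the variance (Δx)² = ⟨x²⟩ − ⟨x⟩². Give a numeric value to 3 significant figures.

0.329

Compute ⟨x⟩ and ⟨x²⟩ separately, then (Δx)² = ⟨x²⟩ − ⟨x⟩².
Gaussian moments: ∫x^(2j)·e^(−2αx²) dx = (2j−1)!!/(4α)^j · √(π/(2α)), odd powers integrate to 0; here √(π/(2α)) = 1.4376.
Normalization: ∫|ψ|² dx = 1.4376.
⟨x⟩ = 0.0000 and ⟨x²⟩ = 0.32895.
(Δx)² = 0.32895 − (0.0000)² = 0.32895.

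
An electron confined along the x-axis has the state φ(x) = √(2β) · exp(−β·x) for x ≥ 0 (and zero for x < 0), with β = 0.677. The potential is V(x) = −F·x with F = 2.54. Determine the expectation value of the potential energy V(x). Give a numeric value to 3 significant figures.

⟨V⟩ = ∫ V(x)·|φ|² dx.
Every integrand reduces to terms xʲ·e^(−2βx) on [0, ∞); use ∫₀^∞ xʲ·e^(−2βx) dx = j!/(2β)^(j+1).
⟨V⟩ = -1.8759.

-1.88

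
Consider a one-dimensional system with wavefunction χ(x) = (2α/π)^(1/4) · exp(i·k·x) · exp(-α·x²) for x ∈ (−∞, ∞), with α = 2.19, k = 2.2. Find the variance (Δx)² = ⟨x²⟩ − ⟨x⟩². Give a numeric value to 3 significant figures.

0.114

Compute ⟨x⟩ and ⟨x²⟩ separately, then (Δx)² = ⟨x²⟩ − ⟨x⟩².
Gaussian moments: ∫x^(2j)·e^(−2αx²) dx = (2j−1)!!/(4α)^j · √(π/(2α)), odd powers integrate to 0; here √(π/(2α)) = 0.84691.
⟨x⟩ = 0.0000 and ⟨x²⟩ = 0.11416.
(Δx)² = 0.11416 − (0.0000)² = 0.11416.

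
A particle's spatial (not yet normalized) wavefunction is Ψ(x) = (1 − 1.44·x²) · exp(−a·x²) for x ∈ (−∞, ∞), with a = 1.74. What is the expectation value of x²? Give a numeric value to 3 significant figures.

⟨x²⟩ = ∫ x²·|Ψ|² dx / ∫|Ψ|² dx (integrals over the domain).
Expand each integrand as polynomial × e^(−2ax²) and use ∫x^(2j)·e^(−2ax²) dx = (2j−1)!!/(4a)^j · √(π/(2a)), odd powers → 0; here √(π/(2a)) = 0.95013.
State is unnormalized: ∫|Ψ|² dx = 0.67899, and ∫Ψ*·x²·Ψ dx = 0.054703, so ⟨x²⟩ = 0.054703 / 0.67899.
⟨x²⟩ = 0.080565.

0.0806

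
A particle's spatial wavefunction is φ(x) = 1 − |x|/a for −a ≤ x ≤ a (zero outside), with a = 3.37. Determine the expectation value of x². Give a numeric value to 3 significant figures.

1.14

⟨x²⟩ = ∫ x²·|φ|² dx / ∫|φ|² dx (integrals over the domain).
φ is even, so ∫ over [−a, a] = 2∫₀ᵃ with φ = 1 − x/a there: ∫₀ᵃ (1 − x/a)² dx = a/3, ∫₀ᵃ x²(1 − x/a)² dx = a³/30, ∫₀ᵃ x⁴(1 − x/a)² dx = a⁵/105.
State is unnormalized: ∫|φ|² dx = 2.2467, and ∫φ*·x²·φ dx = 2.5515, so ⟨x²⟩ = 2.5515 / 2.2467.
⟨x²⟩ = 1.1357.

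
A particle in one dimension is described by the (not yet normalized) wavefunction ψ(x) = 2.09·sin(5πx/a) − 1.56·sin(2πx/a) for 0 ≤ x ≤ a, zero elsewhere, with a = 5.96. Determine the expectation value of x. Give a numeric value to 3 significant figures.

⟨x⟩ = ∫ x·|ψ|² dx / ∫|ψ|² dx (integrals over the domain).
On 0 ≤ x ≤ a (j ≠ l): ∫sin²(jπx/a) dx = a/2, ∫sin(jπx/a)·sin(lπx/a) dx = 0; diagonal moments ∫x·sin²(jπx/a) dx = a²/4, ∫x²·sin²(jπx/a) dx = a³·(1/6 − 1/(4j²π²)); cross terms ∫x·sin(jπx/a)·sin(lπx/a) dx = 0 for j + l even and −4jla²/(π²(j² − l²)²) for j + l odd, ∫x²·sin(jπx/a)·sin(lπx/a) dx = (−1)^(j+l)·4jla³/(π²(j² − l²)²); higher powers the same way via product-to-sum and parts.
State is unnormalized: ∫|ψ|² dx = 20.269, and ∫ψ*·x·ψ dx = 62.531, so ⟨x⟩ = 62.531 / 20.269.
⟨x⟩ = 3.0850.

3.09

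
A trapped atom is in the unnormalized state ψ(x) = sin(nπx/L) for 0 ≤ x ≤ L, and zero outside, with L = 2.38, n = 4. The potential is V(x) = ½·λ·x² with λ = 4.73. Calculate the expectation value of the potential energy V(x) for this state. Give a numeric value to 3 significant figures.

4.42

⟨V⟩ = ∫ V(x)·|ψ|² dx / ∫|ψ|² dx.
With sin²θ = (1 − cos2θ)/2 on 0 ≤ x ≤ L: ∫sin²(nπx/L) dx = L/2, ∫x·sin²(nπx/L) dx = L²/4, ∫x²·sin²(nπx/L) dx = L³·(1/6 − 1/(4n²π²)); higher powers xᵏ the same way, integrating xᵏ·cos(2nπx/L) by parts.
State is unnormalized: ∫|ψ|² dx = 1.1900, and ∫ψ*·V(x)·ψ dx = 5.2634, so ⟨V⟩ = 5.2634 / 1.1900.
⟨V⟩ = 4.4230.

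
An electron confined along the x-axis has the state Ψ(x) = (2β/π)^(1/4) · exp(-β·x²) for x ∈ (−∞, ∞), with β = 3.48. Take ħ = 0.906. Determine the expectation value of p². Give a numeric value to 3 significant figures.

2.86

p² Ψ = −ħ² d²Ψ/dx²; ⟨p²⟩ = −ħ² ∫ Ψ*·Ψ'' dx.
Gaussian moments: ∫x^(2j)·e^(−2βx²) dx = (2j−1)!!/(4β)^j · √(π/(2β)), odd powers integrate to 0; here √(π/(2β)) = 0.67185. Derivatives: d/dx e^(−βx²) = −2βx·e^(−βx²), d²/dx² e^(−βx²) = (4β²x² − 2β)·e^(−βx²).
⟨p²⟩ = 2.8565.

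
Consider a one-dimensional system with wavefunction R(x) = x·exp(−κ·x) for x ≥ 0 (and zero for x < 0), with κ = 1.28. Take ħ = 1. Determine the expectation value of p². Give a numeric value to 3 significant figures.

1.64

p² R = −ħ² d²R/dx²; ⟨p²⟩ = −ħ² ∫ R*·R'' dx / ∫|R|² dx.
Differentiate x·exp(−κ·x) with the product rule; every integrand then reduces to terms xʲ·e^(−2κx) on [0, ∞), with ∫₀^∞ xʲ·e^(−2κx) dx = j!/(2κ)^(j+1).
State is unnormalized: ∫|R|² dx = 0.11921, and ∫R*·(−ħ² R'') dx = 0.19531, so ⟨p²⟩ = 0.19531 / 0.11921.
⟨p²⟩ = 1.6384.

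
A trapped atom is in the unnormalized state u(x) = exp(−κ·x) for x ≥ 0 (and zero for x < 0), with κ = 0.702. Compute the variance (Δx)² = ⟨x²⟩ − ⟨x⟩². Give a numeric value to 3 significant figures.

0.507

Compute ⟨x⟩ and ⟨x²⟩ separately, then (Δx)² = ⟨x²⟩ − ⟨x⟩².
Every integrand reduces to terms xʲ·e^(−2κx) on [0, ∞); use ∫₀^∞ xʲ·e^(−2κx) dx = j!/(2κ)^(j+1).
Normalization: ∫|u|² dx = 0.71225.
⟨x⟩ = 0.71225 and ⟨x²⟩ = 1.0146.
(Δx)² = 1.0146 − (0.71225)² = 0.50730.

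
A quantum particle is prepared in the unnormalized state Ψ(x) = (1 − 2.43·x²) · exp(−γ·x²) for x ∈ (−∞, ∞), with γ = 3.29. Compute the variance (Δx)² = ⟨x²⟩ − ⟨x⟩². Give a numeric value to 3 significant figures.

0.0418

Compute ⟨x⟩ and ⟨x²⟩ separately, then (Δx)² = ⟨x²⟩ − ⟨x⟩².
Expand each integrand as polynomial × e^(−2γx²) and use ∫x^(2j)·e^(−2γx²) dx = (2j−1)!!/(4γ)^j · √(π/(2γ)), odd powers → 0; here √(π/(2γ)) = 0.69097.
Normalization: ∫|Ψ|² dx = 0.50647.
⟨x⟩ = 0.0000 and ⟨x²⟩ = 0.041834.
(Δx)² = 0.041834 − (0.0000)² = 0.041834.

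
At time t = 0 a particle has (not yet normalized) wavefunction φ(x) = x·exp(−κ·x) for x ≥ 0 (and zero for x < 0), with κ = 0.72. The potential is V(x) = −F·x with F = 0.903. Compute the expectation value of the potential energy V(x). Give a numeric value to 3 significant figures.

-1.88

⟨V⟩ = ∫ V(x)·|φ|² dx / ∫|φ|² dx.
Every integrand reduces to terms xʲ·e^(−2κx) on [0, ∞); use ∫₀^∞ xʲ·e^(−2κx) dx = j!/(2κ)^(j+1).
State is unnormalized: ∫|φ|² dx = 0.66980, and ∫φ*·V(x)·φ dx = -1.2601, so ⟨V⟩ = -1.2601 / 0.66980.
⟨V⟩ = -1.8813.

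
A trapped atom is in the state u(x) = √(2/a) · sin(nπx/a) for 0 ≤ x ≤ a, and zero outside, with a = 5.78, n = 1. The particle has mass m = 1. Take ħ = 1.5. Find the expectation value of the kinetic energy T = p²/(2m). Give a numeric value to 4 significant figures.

0.3324

T = −(ħ²/2m) d²/dx², so ⟨T⟩ = −(ħ²/2m) ∫ u*·u'' dx; with m = 1.
d/dx sin(nπx/a) = (nπ/a)·cos(nπx/a) and d²/dx² sin(nπx/a) = −(nπ/a)²·sin(nπx/a); on 0 ≤ x ≤ a, ∫sin²(nπx/a) dx = a/2 and ∫sin(nπx/a)·cos(nπx/a) dx = 0.
⟨T⟩ = 0.33235.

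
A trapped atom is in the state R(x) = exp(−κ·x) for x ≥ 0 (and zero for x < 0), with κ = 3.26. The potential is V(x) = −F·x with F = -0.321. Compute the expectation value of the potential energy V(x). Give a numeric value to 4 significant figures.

⟨V⟩ = ∫ V(x)·|R|² dx / ∫|R|² dx.
Every integrand reduces to terms xʲ·e^(−2κx) on [0, ∞); use ∫₀^∞ xʲ·e^(−2κx) dx = j!/(2κ)^(j+1).
State is unnormalized: ∫|R|² dx = 0.15337, and ∫R*·V(x)·R dx = 0.0075511, so ⟨V⟩ = 0.0075511 / 0.15337.
⟨V⟩ = 0.049233.

0.04923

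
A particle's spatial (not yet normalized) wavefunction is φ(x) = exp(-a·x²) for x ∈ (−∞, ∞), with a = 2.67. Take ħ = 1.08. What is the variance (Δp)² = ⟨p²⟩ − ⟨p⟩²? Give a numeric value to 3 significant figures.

3.11

Compute ⟨p⟩ and ⟨p²⟩ separately; (Δp)² = ⟨p²⟩ − ⟨p⟩².
Gaussian moments: ∫x^(2j)·e^(−2ax²) dx = (2j−1)!!/(4a)^j · √(π/(2a)), odd powers integrate to 0; here √(π/(2a)) = 0.76702. Derivatives: d/dx e^(−ax²) = −2ax·e^(−ax²), d²/dx² e^(−ax²) = (4a²x² − 2a)·e^(−ax²).
Normalization: ∫|φ|² dx = 0.76702.
⟨p⟩ = 0.0000 and ⟨p²⟩ = 3.1143.
(Δp)² = 3.1143 − (0.0000)² = 3.1143.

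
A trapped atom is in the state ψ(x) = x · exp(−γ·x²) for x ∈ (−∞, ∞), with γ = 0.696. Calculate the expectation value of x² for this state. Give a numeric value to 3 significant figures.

1.08

⟨x²⟩ = ∫ x²·|ψ|² dx / ∫|ψ|² dx (integrals over the domain).
Expand each integrand as polynomial × e^(−2γx²) and use ∫x^(2j)·e^(−2γx²) dx = (2j−1)!!/(4γ)^j · √(π/(2γ)), odd powers → 0; here √(π/(2γ)) = 1.5023.
State is unnormalized: ∫|ψ|² dx = 0.53962, and ∫ψ*·x²·ψ dx = 0.58148, so ⟨x²⟩ = 0.58148 / 0.53962.
⟨x²⟩ = 1.0776.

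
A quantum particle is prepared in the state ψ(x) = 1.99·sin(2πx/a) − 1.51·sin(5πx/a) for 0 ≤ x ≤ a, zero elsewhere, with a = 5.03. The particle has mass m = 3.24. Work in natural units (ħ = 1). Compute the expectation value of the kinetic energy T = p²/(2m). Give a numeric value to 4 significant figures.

T = −(ħ²/2m) d²/dx², so ⟨T⟩ = −(ħ²/2m) ∫ ψ*·ψ'' dx / ∫|ψ|² dx; with m = 3.24.
d²/dx² sin(jπx/a) = −(jπ/a)²·sin(jπx/a); on 0 ≤ x ≤ a, ∫sin²(jπx/a) dx = a/2 and ∫sin(jπx/a)·sin(lπx/a) dx = 0 for j ≠ l, so only diagonal terms survive in ∫|ψ|² and ∫ψ·ψ″; ∫ψ·ψ′ dx = [ψ²/2] between the walls = 0.
State is unnormalized: ∫|ψ|² dx = 15.694, and ∫ψ*·(−ħ²/2m · ψ'') dx = 11.028, so ⟨T⟩ = 11.028 / 15.694.
⟨T⟩ = 0.70271.

0.7027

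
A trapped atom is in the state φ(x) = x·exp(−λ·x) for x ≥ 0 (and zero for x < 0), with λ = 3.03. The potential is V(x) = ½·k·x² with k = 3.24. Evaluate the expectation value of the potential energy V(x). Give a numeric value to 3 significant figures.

0.529

⟨V⟩ = ∫ V(x)·|φ|² dx / ∫|φ|² dx.
Every integrand reduces to terms xʲ·e^(−2λx) on [0, ∞); use ∫₀^∞ xʲ·e^(−2λx) dx = j!/(2λ)^(j+1).
State is unnormalized: ∫|φ|² dx = 0.0089869, and ∫φ*·V(x)·φ dx = 0.0047573, so ⟨V⟩ = 0.0047573 / 0.0089869.
⟨V⟩ = 0.52936.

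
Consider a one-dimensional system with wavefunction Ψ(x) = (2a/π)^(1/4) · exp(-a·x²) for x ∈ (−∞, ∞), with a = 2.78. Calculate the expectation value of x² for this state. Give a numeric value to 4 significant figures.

⟨x²⟩ = ∫ x²·|Ψ|² dx (integrals over the domain).
Gaussian moments: ∫x^(2j)·e^(−2ax²) dx = (2j−1)!!/(4a)^j · √(π/(2a)), odd powers integrate to 0; here √(π/(2a)) = 0.75169.
⟨x²⟩ = 0.089928.

0.08993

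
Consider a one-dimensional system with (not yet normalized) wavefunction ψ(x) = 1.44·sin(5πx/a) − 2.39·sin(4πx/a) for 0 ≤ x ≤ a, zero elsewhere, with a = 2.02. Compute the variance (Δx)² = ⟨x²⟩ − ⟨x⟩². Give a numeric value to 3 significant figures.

Compute ⟨x⟩ and ⟨x²⟩ separately, then (Δx)² = ⟨x²⟩ − ⟨x⟩².
On 0 ≤ x ≤ a (j ≠ l): ∫sin²(jπx/a) dx = a/2, ∫sin(jπx/a)·sin(lπx/a) dx = 0; diagonal moments ∫x·sin²(jπx/a) dx = a²/4, ∫x²·sin²(jπx/a) dx = a³·(1/6 − 1/(4j²π²)); cross terms ∫x·sin(jπx/a)·sin(lπx/a) dx = 0 for j + l even and −4jla²/(π²(j² − l²)²) for j + l odd, ∫x²·sin(jπx/a)·sin(lπx/a) dx = (−1)^(j+l)·4jla³/(π²(j² − l²)²); higher powers the same way via product-to-sum and parts.
Normalization: ∫|ψ|² dx = 7.8636.
⟨x⟩ = 1.3674 and ⟨x²⟩ = 2.0704.
(Δx)² = 2.0704 − (1.3674)² = 0.20060.

0.201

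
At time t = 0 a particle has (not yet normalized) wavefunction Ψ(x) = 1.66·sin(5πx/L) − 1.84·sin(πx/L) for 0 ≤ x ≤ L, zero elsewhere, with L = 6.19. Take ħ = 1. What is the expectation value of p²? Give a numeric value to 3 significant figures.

p² Ψ = −ħ² d²Ψ/dx²; ⟨p²⟩ = −ħ² ∫ Ψ*·Ψ'' dx / ∫|Ψ|² dx.
d²/dx² sin(jπx/L) = −(jπ/L)²·sin(jπx/L); on 0 ≤ x ≤ L, ∫sin²(jπx/L) dx = L/2 and ∫sin(jπx/L)·sin(lπx/L) dx = 0 for j ≠ l, so only diagonal terms survive in ∫|Ψ|² and ∫Ψ·Ψ″; ∫Ψ·Ψ′ dx = [Ψ²/2] between the walls = 0.
State is unnormalized: ∫|Ψ|² dx = 19.007, and ∫Ψ*·(−ħ² Ψ'') dx = 57.620, so ⟨p²⟩ = 57.620 / 19.007.
⟨p²⟩ = 3.0315.

3.03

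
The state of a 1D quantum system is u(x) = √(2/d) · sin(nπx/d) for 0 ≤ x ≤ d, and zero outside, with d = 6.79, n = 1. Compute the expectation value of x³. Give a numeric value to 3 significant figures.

⟨x³⟩ = ∫ x³·|u|² dx (integrals over the domain).
With sin²θ = (1 − cos2θ)/2 on 0 ≤ x ≤ d: ∫sin²(nπx/d) dx = d/2, ∫x·sin²(nπx/d) dx = d²/4, ∫x²·sin²(nπx/d) dx = d³·(1/6 − 1/(4n²π²)); higher powers xᵏ the same way, integrating xᵏ·cos(2nπx/d) by parts.
⟨x³⟩ = 54.473.

54.5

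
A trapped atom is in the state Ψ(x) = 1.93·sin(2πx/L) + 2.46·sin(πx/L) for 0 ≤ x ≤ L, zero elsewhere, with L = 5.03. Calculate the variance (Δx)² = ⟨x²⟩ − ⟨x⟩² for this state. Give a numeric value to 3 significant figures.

Compute ⟨x⟩ and ⟨x²⟩ separately, then (Δx)² = ⟨x²⟩ − ⟨x⟩².
On 0 ≤ x ≤ L (j ≠ l): ∫sin²(jπx/L) dx = L/2, ∫sin(jπx/L)·sin(lπx/L) dx = 0; diagonal moments ∫x·sin²(jπx/L) dx = L²/4, ∫x²·sin²(jπx/L) dx = L³·(1/6 − 1/(4j²π²)); cross terms ∫x·sin(jπx/L)·sin(lπx/L) dx = 0 for j + l even and −4jlL²/(π²(j² − l²)²) for j + l odd, ∫x²·sin(jπx/L)·sin(lπx/L) dx = (−1)^(j+l)·4jlL³/(π²(j² − l²)²); higher powers the same way via product-to-sum and parts.
Normalization: ∫|Ψ|² dx = 24.588.
⟨x⟩ = 1.6350 and ⟨x²⟩ = 3.0917.
(Δx)² = 3.0917 − (1.6350)² = 0.41851.

0.419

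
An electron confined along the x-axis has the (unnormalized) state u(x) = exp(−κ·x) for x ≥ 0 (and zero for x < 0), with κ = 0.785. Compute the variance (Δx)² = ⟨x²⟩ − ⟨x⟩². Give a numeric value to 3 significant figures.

0.406

Compute ⟨x⟩ and ⟨x²⟩ separately, then (Δx)² = ⟨x²⟩ − ⟨x⟩².
Every integrand reduces to terms xʲ·e^(−2κx) on [0, ∞); use ∫₀^∞ xʲ·e^(−2κx) dx = j!/(2κ)^(j+1).
Normalization: ∫|u|² dx = 0.63694.
⟨x⟩ = 0.63694 and ⟨x²⟩ = 0.81139.
(Δx)² = 0.81139 − (0.63694)² = 0.40570.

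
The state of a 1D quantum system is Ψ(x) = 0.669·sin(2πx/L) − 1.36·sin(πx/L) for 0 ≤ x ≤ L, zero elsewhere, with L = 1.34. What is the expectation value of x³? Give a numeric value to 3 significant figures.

0.728

⟨x³⟩ = ∫ x³·|Ψ|² dx / ∫|Ψ|² dx (integrals over the domain).
On 0 ≤ x ≤ L (j ≠ l): ∫sin²(jπx/L) dx = L/2, ∫sin(jπx/L)·sin(lπx/L) dx = 0; diagonal moments ∫x·sin²(jπx/L) dx = L²/4, ∫x²·sin²(jπx/L) dx = L³·(1/6 − 1/(4j²π²)); cross terms ∫x·sin(jπx/L)·sin(lπx/L) dx = 0 for j + l even and −4jlL²/(π²(j² − l²)²) for j + l odd, ∫x²·sin(jπx/L)·sin(lπx/L) dx = (−1)^(j+l)·4jlL³/(π²(j² − l²)²); higher powers the same way via product-to-sum and parts.
State is unnormalized: ∫|Ψ|² dx = 1.5391, and ∫Ψ*·x³·Ψ dx = 1.1212, so ⟨x³⟩ = 1.1212 / 1.5391.
⟨x³⟩ = 0.72848.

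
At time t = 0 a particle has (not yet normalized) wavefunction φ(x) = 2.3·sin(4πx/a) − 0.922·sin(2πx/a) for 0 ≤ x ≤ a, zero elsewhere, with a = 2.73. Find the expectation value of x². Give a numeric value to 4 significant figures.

2.219

⟨x²⟩ = ∫ x²·|φ|² dx / ∫|φ|² dx (integrals over the domain).
On 0 ≤ x ≤ a (j ≠ l): ∫sin²(jπx/a) dx = a/2, ∫sin(jπx/a)·sin(lπx/a) dx = 0; diagonal moments ∫x·sin²(jπx/a) dx = a²/4, ∫x²·sin²(jπx/a) dx = a³·(1/6 − 1/(4j²π²)); cross terms ∫x·sin(jπx/a)·sin(lπx/a) dx = 0 for j + l even and −4jla²/(π²(j² − l²)²) for j + l odd, ∫x²·sin(jπx/a)·sin(lπx/a) dx = (−1)^(j+l)·4jla³/(π²(j² − l²)²); higher powers the same way via product-to-sum and parts.
State is unnormalized: ∫|φ|² dx = 8.3812, and ∫φ*·x²·φ dx = 18.599, so ⟨x²⟩ = 18.599 / 8.3812.
⟨x²⟩ = 2.2191.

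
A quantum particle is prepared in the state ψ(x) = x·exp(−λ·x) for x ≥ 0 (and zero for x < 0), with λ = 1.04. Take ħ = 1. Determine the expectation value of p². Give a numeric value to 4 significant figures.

p² ψ = −ħ² d²ψ/dx²; ⟨p²⟩ = −ħ² ∫ ψ*·ψ'' dx / ∫|ψ|² dx.
Differentiate x·exp(−λ·x) with the product rule; every integrand then reduces to terms xʲ·e^(−2λx) on [0, ∞), with ∫₀^∞ xʲ·e^(−2λx) dx = j!/(2λ)^(j+1).
State is unnormalized: ∫|ψ|² dx = 0.22225, and ∫ψ*·(−ħ² ψ'') dx = 0.24038, so ⟨p²⟩ = 0.24038 / 0.22225.
⟨p²⟩ = 1.0816.

1.082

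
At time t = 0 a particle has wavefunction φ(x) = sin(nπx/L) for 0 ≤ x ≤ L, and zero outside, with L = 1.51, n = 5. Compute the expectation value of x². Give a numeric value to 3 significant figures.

0.755

⟨x²⟩ = ∫ x²·|φ|² dx / ∫|φ|² dx (integrals over the domain).
With sin²θ = (1 − cos2θ)/2 on 0 ≤ x ≤ L: ∫sin²(nπx/L) dx = L/2, ∫x·sin²(nπx/L) dx = L²/4, ∫x²·sin²(nπx/L) dx = L³·(1/6 − 1/(4n²π²)); higher powers xᵏ the same way, integrating xᵏ·cos(2nπx/L) by parts.
State is unnormalized: ∫|φ|² dx = 0.75500, and ∫φ*·x²·φ dx = 0.57034, so ⟨x²⟩ = 0.57034 / 0.75500.
⟨x²⟩ = 0.75541.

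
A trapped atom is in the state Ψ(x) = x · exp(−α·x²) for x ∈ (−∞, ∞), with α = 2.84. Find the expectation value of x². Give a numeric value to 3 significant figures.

0.264

⟨x²⟩ = ∫ x²·|Ψ|² dx / ∫|Ψ|² dx (integrals over the domain).
Expand each integrand as polynomial × e^(−2αx²) and use ∫x^(2j)·e^(−2αx²) dx = (2j−1)!!/(4α)^j · √(π/(2α)), odd powers → 0; here √(π/(2α)) = 0.74371.
State is unnormalized: ∫|Ψ|² dx = 0.065467, and ∫Ψ*·x²·Ψ dx = 0.017289, so ⟨x²⟩ = 0.017289 / 0.065467.
⟨x²⟩ = 0.26408.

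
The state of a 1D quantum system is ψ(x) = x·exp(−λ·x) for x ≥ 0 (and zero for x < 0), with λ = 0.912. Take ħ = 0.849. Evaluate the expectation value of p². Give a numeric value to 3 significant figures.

0.600

p² ψ = −ħ² d²ψ/dx²; ⟨p²⟩ = −ħ² ∫ ψ*·ψ'' dx / ∫|ψ|² dx.
Differentiate x·exp(−λ·x) with the product rule; every integrand then reduces to terms xʲ·e^(−2λx) on [0, ∞), with ∫₀^∞ xʲ·e^(−2λx) dx = j!/(2λ)^(j+1).
State is unnormalized: ∫|ψ|² dx = 0.32958, and ∫ψ*·(−ħ² ψ'') dx = 0.19759, so ⟨p²⟩ = 0.19759 / 0.32958.
⟨p²⟩ = 0.59952.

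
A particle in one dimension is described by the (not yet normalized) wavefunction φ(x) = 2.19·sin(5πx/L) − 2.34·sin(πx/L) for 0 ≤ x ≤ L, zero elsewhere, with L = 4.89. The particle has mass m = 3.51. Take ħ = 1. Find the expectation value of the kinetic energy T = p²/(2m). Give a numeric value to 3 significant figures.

T = −(ħ²/2m) d²/dx², so ⟨T⟩ = −(ħ²/2m) ∫ φ*·φ'' dx / ∫|φ|² dx; with m = 3.51.
d²/dx² sin(jπx/L) = −(jπ/L)²·sin(jπx/L); on 0 ≤ x ≤ L, ∫sin²(jπx/L) dx = L/2 and ∫sin(jπx/L)·sin(lπx/L) dx = 0 for j ≠ l, so only diagonal terms survive in ∫|φ|² and ∫φ·φ″; ∫φ·φ′ dx = [φ²/2] between the walls = 0.
State is unnormalized: ∫|φ|² dx = 25.114, and ∫φ*·(−ħ²/2m · φ'') dx = 18.024, so ⟨T⟩ = 18.024 / 25.114.
⟨T⟩ = 0.71767.

0.718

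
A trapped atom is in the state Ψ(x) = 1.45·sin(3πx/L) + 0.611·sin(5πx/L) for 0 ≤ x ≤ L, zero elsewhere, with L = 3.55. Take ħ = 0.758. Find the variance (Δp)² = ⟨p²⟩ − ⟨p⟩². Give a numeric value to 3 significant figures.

5.14

Compute ⟨p⟩ and ⟨p²⟩ separately; (Δp)² = ⟨p²⟩ − ⟨p⟩².
d²/dx² sin(jπx/L) = −(jπ/L)²·sin(jπx/L); on 0 ≤ x ≤ L, ∫sin²(jπx/L) dx = L/2 and ∫sin(jπx/L)·sin(lπx/L) dx = 0 for j ≠ l, so only diagonal terms survive in ∫|Ψ|² and ∫Ψ·Ψ″; ∫Ψ·Ψ′ dx = [Ψ²/2] between the walls = 0.
Normalization: ∫|Ψ|² dx = 4.3946.
⟨p⟩ = 0.0000 and ⟨p²⟩ = 5.1353.
(Δp)² = 5.1353 − (0.0000)² = 5.1353.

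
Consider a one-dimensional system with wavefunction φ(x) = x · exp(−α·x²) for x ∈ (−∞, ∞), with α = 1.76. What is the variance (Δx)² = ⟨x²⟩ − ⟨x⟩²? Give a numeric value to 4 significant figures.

Compute ⟨x⟩ and ⟨x²⟩ separately, then (Δx)² = ⟨x²⟩ − ⟨x⟩².
Expand each integrand as polynomial × e^(−2αx²) and use ∫x^(2j)·e^(−2αx²) dx = (2j−1)!!/(4α)^j · √(π/(2α)), odd powers → 0; here √(π/(2α)) = 0.94472.
Normalization: ∫|φ|² dx = 0.13419.
⟨x⟩ = 0.0000 and ⟨x²⟩ = 0.42614.
(Δx)² = 0.42614 − (0.0000)² = 0.42614.

0.4261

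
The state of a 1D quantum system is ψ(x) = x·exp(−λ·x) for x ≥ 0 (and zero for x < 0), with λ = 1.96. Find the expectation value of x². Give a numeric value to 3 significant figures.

0.781

⟨x²⟩ = ∫ x²·|ψ|² dx / ∫|ψ|² dx (integrals over the domain).
Every integrand reduces to terms xʲ·e^(−2λx) on [0, ∞); use ∫₀^∞ xʲ·e^(−2λx) dx = j!/(2λ)^(j+1).
State is unnormalized: ∫|ψ|² dx = 0.033203, and ∫ψ*·x²·ψ dx = 0.025929, so ⟨x²⟩ = 0.025929 / 0.033203.
⟨x²⟩ = 0.78092.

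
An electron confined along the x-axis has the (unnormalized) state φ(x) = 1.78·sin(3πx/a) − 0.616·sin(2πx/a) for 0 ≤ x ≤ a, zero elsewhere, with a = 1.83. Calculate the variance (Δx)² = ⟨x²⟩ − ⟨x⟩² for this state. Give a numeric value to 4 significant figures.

0.2093

Compute ⟨x⟩ and ⟨x²⟩ separately, then (Δx)² = ⟨x²⟩ − ⟨x⟩².
On 0 ≤ x ≤ a (j ≠ l): ∫sin²(jπx/a) dx = a/2, ∫sin(jπx/a)·sin(lπx/a) dx = 0; diagonal moments ∫x·sin²(jπx/a) dx = a²/4, ∫x²·sin²(jπx/a) dx = a³·(1/6 − 1/(4j²π²)); cross terms ∫x·sin(jπx/a)·sin(lπx/a) dx = 0 for j + l even and −4jla²/(π²(j² − l²)²) for j + l odd, ∫x²·sin(jπx/a)·sin(lπx/a) dx = (−1)^(j+l)·4jla³/(π²(j² − l²)²); higher powers the same way via product-to-sum and parts.
Normalization: ∫|φ|² dx = 3.2463.
⟨x⟩ = 1.1350 and ⟨x²⟩ = 1.4976.
(Δx)² = 1.4976 − (1.1350)² = 0.20928.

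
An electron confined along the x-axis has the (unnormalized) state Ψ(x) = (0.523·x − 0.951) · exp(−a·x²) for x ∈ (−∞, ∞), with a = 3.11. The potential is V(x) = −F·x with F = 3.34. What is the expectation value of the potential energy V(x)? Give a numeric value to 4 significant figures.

0.2883

⟨V⟩ = ∫ V(x)·|Ψ|² dx / ∫|Ψ|² dx.
Expand each integrand as polynomial × e^(−2ax²) and use ∫x^(2j)·e^(−2ax²) dx = (2j−1)!!/(4a)^j · √(π/(2a)), odd powers → 0; here √(π/(2a)) = 0.71069.
State is unnormalized: ∫|Ψ|² dx = 0.65837, and ∫Ψ*·V(x)·Ψ dx = 0.18981, so ⟨V⟩ = 0.18981 / 0.65837.
⟨V⟩ = 0.28830.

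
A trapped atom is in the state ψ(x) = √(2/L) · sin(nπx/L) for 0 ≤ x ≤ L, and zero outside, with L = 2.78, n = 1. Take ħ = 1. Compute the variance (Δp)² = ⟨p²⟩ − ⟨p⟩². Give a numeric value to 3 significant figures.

1.28

Compute ⟨p⟩ and ⟨p²⟩ separately; (Δp)² = ⟨p²⟩ − ⟨p⟩².
d/dx sin(nπx/L) = (nπ/L)·cos(nπx/L) and d²/dx² sin(nπx/L) = −(nπ/L)²·sin(nπx/L); on 0 ≤ x ≤ L, ∫sin²(nπx/L) dx = L/2 and ∫sin(nπx/L)·cos(nπx/L) dx = 0.
⟨p⟩ = 0.0000 and ⟨p²⟩ = 1.2771.
(Δp)² = 1.2771 − (0.0000)² = 1.2771.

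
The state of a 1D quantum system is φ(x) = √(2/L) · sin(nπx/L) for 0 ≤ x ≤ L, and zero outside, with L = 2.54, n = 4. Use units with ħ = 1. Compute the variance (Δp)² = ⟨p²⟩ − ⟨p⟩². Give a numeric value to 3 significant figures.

24.5

Compute ⟨p⟩ and ⟨p²⟩ separately; (Δp)² = ⟨p²⟩ − ⟨p⟩².
d/dx sin(nπx/L) = (nπ/L)·cos(nπx/L) and d²/dx² sin(nπx/L) = −(nπ/L)²·sin(nπx/L); on 0 ≤ x ≤ L, ∫sin²(nπx/L) dx = L/2 and ∫sin(nπx/L)·cos(nπx/L) dx = 0.
⟨p⟩ = 0.0000 and ⟨p²⟩ = 24.477.
(Δp)² = 24.477 − (0.0000)² = 24.477.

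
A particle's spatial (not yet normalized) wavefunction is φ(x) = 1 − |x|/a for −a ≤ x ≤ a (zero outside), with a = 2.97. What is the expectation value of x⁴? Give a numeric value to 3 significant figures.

⟨x⁴⟩ = ∫ x⁴·|φ|² dx / ∫|φ|² dx (integrals over the domain).
φ is even, so ∫ over [−a, a] = 2∫₀ᵃ with φ = 1 − x/a there: ∫₀ᵃ (1 − x/a)² dx = a/3, ∫₀ᵃ x²(1 − x/a)² dx = a³/30, ∫₀ᵃ x⁴(1 − x/a)² dx = a⁵/105.
State is unnormalized: ∫|φ|² dx = 1.9800, and ∫φ*·x⁴·φ dx = 4.4017, so ⟨x⁴⟩ = 4.4017 / 1.9800.
⟨x⁴⟩ = 2.2231.

2.22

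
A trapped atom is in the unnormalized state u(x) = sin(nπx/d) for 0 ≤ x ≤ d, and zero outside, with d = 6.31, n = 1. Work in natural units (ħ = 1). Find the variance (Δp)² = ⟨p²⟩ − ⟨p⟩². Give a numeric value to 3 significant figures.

0.248

Compute ⟨p⟩ and ⟨p²⟩ separately; (Δp)² = ⟨p²⟩ − ⟨p⟩².
d/dx sin(nπx/d) = (nπ/d)·cos(nπx/d) and d²/dx² sin(nπx/d) = −(nπ/d)²·sin(nπx/d); on 0 ≤ x ≤ d, ∫sin²(nπx/d) dx = d/2 and ∫sin(nπx/d)·cos(nπx/d) dx = 0.
Normalization: ∫|u|² dx = 3.1550.
⟨p⟩ = 0.0000 and ⟨p²⟩ = 0.24788.
(Δp)² = 0.24788 − (0.0000)² = 0.24788.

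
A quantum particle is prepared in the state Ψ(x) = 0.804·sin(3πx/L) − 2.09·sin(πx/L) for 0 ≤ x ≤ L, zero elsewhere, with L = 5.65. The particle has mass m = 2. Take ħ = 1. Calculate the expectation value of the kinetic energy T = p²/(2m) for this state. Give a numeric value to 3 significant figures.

0.157

T = −(ħ²/2m) d²/dx², so ⟨T⟩ = −(ħ²/2m) ∫ Ψ*·Ψ'' dx / ∫|Ψ|² dx; with m = 2.
d²/dx² sin(jπx/L) = −(jπ/L)²·sin(jπx/L); on 0 ≤ x ≤ L, ∫sin²(jπx/L) dx = L/2 and ∫sin(jπx/L)·sin(lπx/L) dx = 0 for j ≠ l, so only diagonal terms survive in ∫|Ψ|² and ∫Ψ·Ψ″; ∫Ψ·Ψ′ dx = [Ψ²/2] between the walls = 0.
State is unnormalized: ∫|Ψ|² dx = 14.166, and ∫Ψ*·(−ħ²/2m · Ψ'') dx = 2.2241, so ⟨T⟩ = 2.2241 / 14.166.
⟨T⟩ = 0.15700.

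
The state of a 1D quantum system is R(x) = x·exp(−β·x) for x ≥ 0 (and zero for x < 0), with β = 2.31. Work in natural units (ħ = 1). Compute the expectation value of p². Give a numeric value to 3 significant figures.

5.34

p² R = −ħ² d²R/dx²; ⟨p²⟩ = −ħ² ∫ R*·R'' dx / ∫|R|² dx.
Differentiate x·exp(−β·x) with the product rule; every integrand then reduces to terms xʲ·e^(−2βx) on [0, ∞), with ∫₀^∞ xʲ·e^(−2βx) dx = j!/(2β)^(j+1).
State is unnormalized: ∫|R|² dx = 0.020282, and ∫R*·(−ħ² R'') dx = 0.10823, so ⟨p²⟩ = 0.10823 / 0.020282.
⟨p²⟩ = 5.3361.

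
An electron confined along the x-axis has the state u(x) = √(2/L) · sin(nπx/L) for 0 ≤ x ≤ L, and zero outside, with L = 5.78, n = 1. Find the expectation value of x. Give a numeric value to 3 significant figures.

2.89

⟨x⟩ = ∫ x·|u|² dx (integrals over the domain).
With sin²θ = (1 − cos2θ)/2 on 0 ≤ x ≤ L: ∫sin²(nπx/L) dx = L/2, ∫x·sin²(nπx/L) dx = L²/4, ∫x²·sin²(nπx/L) dx = L³·(1/6 − 1/(4n²π²)); higher powers xᵏ the same way, integrating xᵏ·cos(2nπx/L) by parts.
⟨x⟩ = 2.8900.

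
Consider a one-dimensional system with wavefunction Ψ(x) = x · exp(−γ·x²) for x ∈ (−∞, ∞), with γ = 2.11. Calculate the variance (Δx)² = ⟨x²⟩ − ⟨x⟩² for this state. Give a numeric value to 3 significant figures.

Compute ⟨x⟩ and ⟨x²⟩ separately, then (Δx)² = ⟨x²⟩ − ⟨x⟩².
Expand each integrand as polynomial × e^(−2γx²) and use ∫x^(2j)·e^(−2γx²) dx = (2j−1)!!/(4γ)^j · √(π/(2γ)), odd powers → 0; here √(π/(2γ)) = 0.86282.
Normalization: ∫|Ψ|² dx = 0.10223.
⟨x⟩ = 0.0000 and ⟨x²⟩ = 0.35545.
(Δx)² = 0.35545 − (0.0000)² = 0.35545.

0.355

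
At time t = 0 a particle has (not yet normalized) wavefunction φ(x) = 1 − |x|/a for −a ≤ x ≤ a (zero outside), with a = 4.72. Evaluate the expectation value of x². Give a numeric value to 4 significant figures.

⟨x²⟩ = ∫ x²·|φ|² dx / ∫|φ|² dx (integrals over the domain).
φ is even, so ∫ over [−a, a] = 2∫₀ᵃ with φ = 1 − x/a there: ∫₀ᵃ (1 − x/a)² dx = a/3, ∫₀ᵃ x²(1 − x/a)² dx = a³/30, ∫₀ᵃ x⁴(1 − x/a)² dx = a⁵/105.
State is unnormalized: ∫|φ|² dx = 3.1467, and ∫φ*·x²·φ dx = 7.0103, so ⟨x²⟩ = 7.0103 / 3.1467.
⟨x²⟩ = 2.2278.

2.228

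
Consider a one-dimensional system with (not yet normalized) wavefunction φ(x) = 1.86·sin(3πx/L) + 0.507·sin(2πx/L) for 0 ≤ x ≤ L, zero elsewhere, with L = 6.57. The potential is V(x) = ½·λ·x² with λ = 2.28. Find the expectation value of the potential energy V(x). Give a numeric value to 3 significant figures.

11.2

⟨V⟩ = ∫ V(x)·|φ|² dx / ∫|φ|² dx.
On 0 ≤ x ≤ L (j ≠ l): ∫sin²(jπx/L) dx = L/2, ∫sin(jπx/L)·sin(lπx/L) dx = 0; diagonal moments ∫x·sin²(jπx/L) dx = L²/4, ∫x²·sin²(jπx/L) dx = L³·(1/6 − 1/(4j²π²)); cross terms ∫x·sin(jπx/L)·sin(lπx/L) dx = 0 for j + l even and −4jlL²/(π²(j² − l²)²) for j + l odd, ∫x²·sin(jπx/L)·sin(lπx/L) dx = (−1)^(j+l)·4jlL³/(π²(j² − l²)²); higher powers the same way via product-to-sum and parts.
State is unnormalized: ∫|φ|² dx = 12.209, and ∫φ*·V(x)·φ dx = 137.28, so ⟨V⟩ = 137.28 / 12.209.
⟨V⟩ = 11.244.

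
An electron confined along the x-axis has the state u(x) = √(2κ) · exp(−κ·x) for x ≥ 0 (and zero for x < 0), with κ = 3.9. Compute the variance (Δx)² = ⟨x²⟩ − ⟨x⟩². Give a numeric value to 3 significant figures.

0.0164

Compute ⟨x⟩ and ⟨x²⟩ separately, then (Δx)² = ⟨x²⟩ − ⟨x⟩².
Every integrand reduces to terms xʲ·e^(−2κx) on [0, ∞); use ∫₀^∞ xʲ·e^(−2κx) dx = j!/(2κ)^(j+1).
⟨x⟩ = 0.12821 and ⟨x²⟩ = 0.032873.
(Δx)² = 0.032873 − (0.12821)² = 0.016437.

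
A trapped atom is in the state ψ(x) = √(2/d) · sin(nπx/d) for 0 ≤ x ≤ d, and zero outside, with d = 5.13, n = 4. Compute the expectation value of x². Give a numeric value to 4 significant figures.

⟨x²⟩ = ∫ x²·|ψ|² dx (integrals over the domain).
With sin²θ = (1 − cos2θ)/2 on 0 ≤ x ≤ d: ∫sin²(nπx/d) dx = d/2, ∫x·sin²(nπx/d) dx = d²/4, ∫x²·sin²(nπx/d) dx = d³·(1/6 − 1/(4n²π²)); higher powers xᵏ the same way, integrating xᵏ·cos(2nπx/d) by parts.
⟨x²⟩ = 8.6890.

8.689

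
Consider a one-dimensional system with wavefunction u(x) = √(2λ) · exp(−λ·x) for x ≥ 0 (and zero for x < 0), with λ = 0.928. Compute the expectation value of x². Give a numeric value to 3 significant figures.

0.581

⟨x²⟩ = ∫ x²·|u|² dx (integrals over the domain).
Every integrand reduces to terms xʲ·e^(−2λx) on [0, ∞); use ∫₀^∞ xʲ·e^(−2λx) dx = j!/(2λ)^(j+1).
⟨x²⟩ = 0.58060.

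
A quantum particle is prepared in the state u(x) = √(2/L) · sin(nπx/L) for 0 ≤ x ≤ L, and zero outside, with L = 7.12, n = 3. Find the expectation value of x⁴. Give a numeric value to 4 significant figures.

⟨x⁴⟩ = ∫ x⁴·|u|² dx (integrals over the domain).
With sin²θ = (1 − cos2θ)/2 on 0 ≤ x ≤ L: ∫sin²(nπx/L) dx = L/2, ∫x·sin²(nπx/L) dx = L²/4, ∫x²·sin²(nπx/L) dx = L³·(1/6 − 1/(4n²π²)); higher powers xᵏ the same way, integrating xᵏ·cos(2nπx/L) by parts.
⟨x⁴⟩ = 485.54.

485.5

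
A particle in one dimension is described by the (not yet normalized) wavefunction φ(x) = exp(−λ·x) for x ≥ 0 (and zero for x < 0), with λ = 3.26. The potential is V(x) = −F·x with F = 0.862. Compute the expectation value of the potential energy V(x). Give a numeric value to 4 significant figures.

⟨V⟩ = ∫ V(x)·|φ|² dx / ∫|φ|² dx.
Every integrand reduces to terms xʲ·e^(−2λx) on [0, ∞); use ∫₀^∞ xʲ·e^(−2λx) dx = j!/(2λ)^(j+1).
State is unnormalized: ∫|φ|² dx = 0.15337, and ∫φ*·V(x)·φ dx = -0.020277, so ⟨V⟩ = -0.020277 / 0.15337.
⟨V⟩ = -0.13221.

-0.1322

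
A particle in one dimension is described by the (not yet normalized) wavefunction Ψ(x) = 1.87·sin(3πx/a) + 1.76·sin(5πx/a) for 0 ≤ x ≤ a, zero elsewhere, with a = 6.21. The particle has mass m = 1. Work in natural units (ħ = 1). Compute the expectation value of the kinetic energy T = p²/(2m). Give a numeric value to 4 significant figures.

T = −(ħ²/2m) d²/dx², so ⟨T⟩ = −(ħ²/2m) ∫ Ψ*·Ψ'' dx / ∫|Ψ|² dx; with m = 1.
d²/dx² sin(jπx/a) = −(jπ/a)²·sin(jπx/a); on 0 ≤ x ≤ a, ∫sin²(jπx/a) dx = a/2 and ∫sin(jπx/a)·sin(lπx/a) dx = 0 for j ≠ l, so only diagonal terms survive in ∫|Ψ|² and ∫Ψ·Ψ″; ∫Ψ·Ψ′ dx = [Ψ²/2] between the walls = 0.
State is unnormalized: ∫|Ψ|² dx = 20.476, and ∫Ψ*·(−ħ²/2m · Ψ'') dx = 43.274, so ⟨T⟩ = 43.274 / 20.476.
⟨T⟩ = 2.1134.

2.113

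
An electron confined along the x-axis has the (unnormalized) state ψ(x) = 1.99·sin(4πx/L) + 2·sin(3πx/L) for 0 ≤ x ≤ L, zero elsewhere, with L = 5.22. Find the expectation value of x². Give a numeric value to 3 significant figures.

⟨x²⟩ = ∫ x²·|ψ|² dx / ∫|ψ|² dx (integrals over the domain).
On 0 ≤ x ≤ L (j ≠ l): ∫sin²(jπx/L) dx = L/2, ∫sin(jπx/L)·sin(lπx/L) dx = 0; diagonal moments ∫x·sin²(jπx/L) dx = L²/4, ∫x²·sin²(jπx/L) dx = L³·(1/6 − 1/(4j²π²)); cross terms ∫x·sin(jπx/L)·sin(lπx/L) dx = 0 for j + l even and −4jlL²/(π²(j² − l²)²) for j + l odd, ∫x²·sin(jπx/L)·sin(lπx/L) dx = (−1)^(j+l)·4jlL³/(π²(j² − l²)²); higher powers the same way via product-to-sum and parts.
State is unnormalized: ∫|ψ|² dx = 20.776, and ∫ψ*·x²·ψ dx = 73.835, so ⟨x²⟩ = 73.835 / 20.776.
⟨x²⟩ = 3.5539.

3.55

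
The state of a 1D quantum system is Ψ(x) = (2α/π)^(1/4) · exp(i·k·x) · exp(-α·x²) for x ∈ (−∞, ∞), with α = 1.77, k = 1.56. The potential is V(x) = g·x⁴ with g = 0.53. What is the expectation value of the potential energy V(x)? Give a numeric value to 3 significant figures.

0.0317

⟨V⟩ = ∫ V(x)·|Ψ|² dx.
Gaussian moments: ∫x^(2j)·e^(−2αx²) dx = (2j−1)!!/(4α)^j · √(π/(2α)), odd powers integrate to 0; here √(π/(2α)) = 0.94205.
⟨V⟩ = 0.031720.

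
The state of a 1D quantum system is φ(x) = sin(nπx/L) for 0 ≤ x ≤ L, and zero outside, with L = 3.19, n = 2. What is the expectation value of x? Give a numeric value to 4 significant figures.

⟨x⟩ = ∫ x·|φ|² dx / ∫|φ|² dx (integrals over the domain).
With sin²θ = (1 − cos2θ)/2 on 0 ≤ x ≤ L: ∫sin²(nπx/L) dx = L/2, ∫x·sin²(nπx/L) dx = L²/4, ∫x²·sin²(nπx/L) dx = L³·(1/6 − 1/(4n²π²)); higher powers xᵏ the same way, integrating xᵏ·cos(2nπx/L) by parts.
State is unnormalized: ∫|φ|² dx = 1.5950, and ∫φ*·x·φ dx = 2.5440, so ⟨x⟩ = 2.5440 / 1.5950.
⟨x⟩ = 1.5950.

1.595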